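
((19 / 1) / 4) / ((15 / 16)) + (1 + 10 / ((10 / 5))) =166 / 15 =11.07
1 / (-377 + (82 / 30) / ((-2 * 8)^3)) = -61440 / 23162921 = -0.00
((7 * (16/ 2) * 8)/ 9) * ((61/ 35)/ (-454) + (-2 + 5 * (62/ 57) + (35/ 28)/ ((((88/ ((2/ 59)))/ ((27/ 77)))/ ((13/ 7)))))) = 4975307086868/ 29097029115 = 170.99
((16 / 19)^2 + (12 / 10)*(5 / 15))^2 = 4008004 / 3258025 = 1.23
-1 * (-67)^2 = -4489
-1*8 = -8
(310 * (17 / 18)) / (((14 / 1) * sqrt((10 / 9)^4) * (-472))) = -4743 / 132160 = -0.04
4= 4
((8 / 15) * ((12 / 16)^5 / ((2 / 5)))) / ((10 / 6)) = 243 / 1280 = 0.19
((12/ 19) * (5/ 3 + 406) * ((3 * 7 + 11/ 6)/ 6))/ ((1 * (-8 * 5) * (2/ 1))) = -167551/ 13680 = -12.25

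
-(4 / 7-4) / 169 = 24 / 1183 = 0.02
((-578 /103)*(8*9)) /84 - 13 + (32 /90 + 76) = 1899511 /32445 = 58.55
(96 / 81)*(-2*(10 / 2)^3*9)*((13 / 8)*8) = -104000 / 3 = -34666.67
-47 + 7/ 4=-181/ 4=-45.25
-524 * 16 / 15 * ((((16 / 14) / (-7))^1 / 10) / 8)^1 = 4192 / 3675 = 1.14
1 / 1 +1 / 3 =4 / 3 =1.33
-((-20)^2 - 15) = -385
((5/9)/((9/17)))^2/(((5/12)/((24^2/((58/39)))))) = 2404480/2349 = 1023.62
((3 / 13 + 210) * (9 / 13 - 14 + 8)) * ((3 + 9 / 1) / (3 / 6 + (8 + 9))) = -4525848 / 5915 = -765.15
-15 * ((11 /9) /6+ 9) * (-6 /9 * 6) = 4970 /9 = 552.22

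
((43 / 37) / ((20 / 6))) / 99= 43 / 12210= 0.00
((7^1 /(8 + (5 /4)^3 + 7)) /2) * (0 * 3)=0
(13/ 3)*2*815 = 21190/ 3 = 7063.33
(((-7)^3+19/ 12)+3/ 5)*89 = -30332.68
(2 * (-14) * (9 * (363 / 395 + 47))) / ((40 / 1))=-596232 / 1975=-301.89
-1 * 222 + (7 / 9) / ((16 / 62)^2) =-210.32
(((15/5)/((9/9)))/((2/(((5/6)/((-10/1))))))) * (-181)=181/8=22.62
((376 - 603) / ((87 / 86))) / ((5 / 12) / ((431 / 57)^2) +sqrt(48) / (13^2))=747806878461841640 / 744256535244387 - 7286182880555992192 * sqrt(3) / 2232769605733161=-4647.42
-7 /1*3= -21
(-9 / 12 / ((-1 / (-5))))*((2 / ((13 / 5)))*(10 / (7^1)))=-375 / 91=-4.12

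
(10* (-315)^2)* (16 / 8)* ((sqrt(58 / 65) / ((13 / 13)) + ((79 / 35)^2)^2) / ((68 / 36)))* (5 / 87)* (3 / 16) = 4465125* sqrt(3770) / 25636 + 28394609049 / 96628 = 304549.22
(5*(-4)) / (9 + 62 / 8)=-80 / 67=-1.19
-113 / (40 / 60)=-339 / 2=-169.50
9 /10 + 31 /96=587 /480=1.22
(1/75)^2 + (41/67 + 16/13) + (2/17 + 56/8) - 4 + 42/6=996185432/83289375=11.96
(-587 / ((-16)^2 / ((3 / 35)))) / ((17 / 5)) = -1761 / 30464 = -0.06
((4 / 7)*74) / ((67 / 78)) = 23088 / 469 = 49.23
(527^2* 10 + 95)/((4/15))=41660775/4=10415193.75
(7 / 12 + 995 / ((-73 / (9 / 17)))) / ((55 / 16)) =-395092 / 204765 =-1.93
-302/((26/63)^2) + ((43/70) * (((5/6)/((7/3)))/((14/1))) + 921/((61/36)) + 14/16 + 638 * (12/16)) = -5305405375/7071974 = -750.20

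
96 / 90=16 / 15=1.07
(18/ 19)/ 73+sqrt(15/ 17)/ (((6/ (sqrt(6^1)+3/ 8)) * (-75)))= -sqrt(170)/ 2550 - sqrt(255)/ 20400+18/ 1387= 0.01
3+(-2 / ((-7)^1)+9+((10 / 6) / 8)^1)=2099 / 168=12.49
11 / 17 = 0.65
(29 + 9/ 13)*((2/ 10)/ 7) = 386/ 455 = 0.85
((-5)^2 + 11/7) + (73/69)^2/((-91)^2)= 1047606247/39425841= 26.57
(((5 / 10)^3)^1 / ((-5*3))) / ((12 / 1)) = -1 / 1440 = -0.00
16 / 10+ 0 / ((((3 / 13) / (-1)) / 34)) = 8 / 5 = 1.60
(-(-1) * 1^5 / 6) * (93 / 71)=31 / 142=0.22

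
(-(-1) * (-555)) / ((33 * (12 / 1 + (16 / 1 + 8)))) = -185 / 396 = -0.47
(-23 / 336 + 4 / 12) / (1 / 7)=89 / 48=1.85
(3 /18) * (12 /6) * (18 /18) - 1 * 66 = -197 /3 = -65.67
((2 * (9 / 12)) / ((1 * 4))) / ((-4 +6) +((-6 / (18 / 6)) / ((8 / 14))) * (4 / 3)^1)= -9 / 64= -0.14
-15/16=-0.94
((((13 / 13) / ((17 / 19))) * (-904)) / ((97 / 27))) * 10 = -2812.32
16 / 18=8 / 9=0.89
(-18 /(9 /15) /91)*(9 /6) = -45 /91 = -0.49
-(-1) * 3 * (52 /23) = 156 /23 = 6.78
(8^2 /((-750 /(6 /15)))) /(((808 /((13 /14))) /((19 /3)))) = -988 /3976875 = -0.00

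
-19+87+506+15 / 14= 8051 / 14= 575.07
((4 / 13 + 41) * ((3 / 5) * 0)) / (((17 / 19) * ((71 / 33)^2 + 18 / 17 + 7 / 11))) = 0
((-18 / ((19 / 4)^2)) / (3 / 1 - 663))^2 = 576 / 394221025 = 0.00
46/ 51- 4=-158/ 51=-3.10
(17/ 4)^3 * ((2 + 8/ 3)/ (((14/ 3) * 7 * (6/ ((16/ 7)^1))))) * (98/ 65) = 4913/ 780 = 6.30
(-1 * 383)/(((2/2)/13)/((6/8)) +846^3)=-0.00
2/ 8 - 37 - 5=-41.75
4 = 4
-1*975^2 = -950625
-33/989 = -0.03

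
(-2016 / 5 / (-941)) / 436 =504 / 512845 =0.00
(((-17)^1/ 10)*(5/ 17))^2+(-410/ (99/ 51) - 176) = -51079/ 132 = -386.96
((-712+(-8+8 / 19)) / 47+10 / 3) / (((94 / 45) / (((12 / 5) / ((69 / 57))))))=-11.37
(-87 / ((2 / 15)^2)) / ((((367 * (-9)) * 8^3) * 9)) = 725 / 2254848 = 0.00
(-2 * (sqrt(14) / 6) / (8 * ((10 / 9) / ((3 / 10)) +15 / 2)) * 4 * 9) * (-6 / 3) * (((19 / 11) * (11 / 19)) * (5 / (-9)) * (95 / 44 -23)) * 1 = 8253 * sqrt(14) / 2662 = 11.60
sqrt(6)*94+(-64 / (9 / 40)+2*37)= -1894 / 9+94*sqrt(6)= 19.81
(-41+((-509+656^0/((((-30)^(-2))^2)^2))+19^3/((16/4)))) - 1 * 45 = 2624400004479/4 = 656100001119.75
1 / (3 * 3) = 1 / 9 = 0.11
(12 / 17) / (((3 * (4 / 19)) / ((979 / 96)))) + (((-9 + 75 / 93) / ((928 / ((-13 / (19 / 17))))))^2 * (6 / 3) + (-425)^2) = 344042461014681583 / 1904612942208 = 180636.42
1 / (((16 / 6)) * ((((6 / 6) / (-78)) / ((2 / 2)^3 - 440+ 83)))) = 10413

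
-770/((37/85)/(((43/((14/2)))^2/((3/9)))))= -51864450/259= -200248.84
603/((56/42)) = 1809/4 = 452.25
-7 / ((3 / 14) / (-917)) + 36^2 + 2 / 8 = 375019 / 12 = 31251.58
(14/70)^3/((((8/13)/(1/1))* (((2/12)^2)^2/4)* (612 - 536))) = 2106/2375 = 0.89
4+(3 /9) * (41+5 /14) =249 /14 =17.79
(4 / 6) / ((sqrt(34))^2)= 1 / 51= 0.02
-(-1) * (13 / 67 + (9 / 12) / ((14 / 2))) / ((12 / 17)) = 9605 / 22512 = 0.43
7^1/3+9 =34/3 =11.33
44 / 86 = 22 / 43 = 0.51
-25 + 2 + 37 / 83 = -1872 / 83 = -22.55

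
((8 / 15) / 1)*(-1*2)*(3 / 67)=-16 / 335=-0.05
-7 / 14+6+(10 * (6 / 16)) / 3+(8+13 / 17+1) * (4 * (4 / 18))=9443 / 612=15.43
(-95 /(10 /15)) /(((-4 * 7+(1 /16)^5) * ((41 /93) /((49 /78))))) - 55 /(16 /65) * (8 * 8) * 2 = -149148805964280 /5216315897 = -28592.75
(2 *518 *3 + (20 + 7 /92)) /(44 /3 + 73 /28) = 6043443 /33373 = 181.09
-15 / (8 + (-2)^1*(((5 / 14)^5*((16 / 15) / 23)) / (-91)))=-1582967295 / 844249849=-1.87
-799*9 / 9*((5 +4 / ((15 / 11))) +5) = -10333.73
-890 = -890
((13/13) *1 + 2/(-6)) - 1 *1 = -0.33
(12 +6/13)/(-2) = -6.23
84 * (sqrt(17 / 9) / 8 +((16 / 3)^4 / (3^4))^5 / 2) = 7 * sqrt(17) / 2 +16924961474604808445886464 / 4052555153018976267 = 4176382.39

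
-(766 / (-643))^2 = -586756 / 413449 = -1.42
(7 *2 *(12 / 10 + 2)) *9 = 2016 / 5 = 403.20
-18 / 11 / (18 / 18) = -18 / 11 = -1.64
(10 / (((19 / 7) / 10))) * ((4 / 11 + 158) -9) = 1150100 / 209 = 5502.87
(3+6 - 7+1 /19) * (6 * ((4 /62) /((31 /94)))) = 43992 /18259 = 2.41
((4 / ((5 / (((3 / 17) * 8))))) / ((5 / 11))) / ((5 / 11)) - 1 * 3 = 5241 / 2125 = 2.47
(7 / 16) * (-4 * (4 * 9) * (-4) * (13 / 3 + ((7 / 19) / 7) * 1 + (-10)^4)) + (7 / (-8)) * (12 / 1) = 95801601 / 38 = 2521094.76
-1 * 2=-2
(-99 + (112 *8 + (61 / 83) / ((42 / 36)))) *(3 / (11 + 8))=1390269 / 11039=125.94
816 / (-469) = -816 / 469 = -1.74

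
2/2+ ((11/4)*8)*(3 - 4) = -21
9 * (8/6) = 12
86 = 86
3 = 3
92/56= 1.64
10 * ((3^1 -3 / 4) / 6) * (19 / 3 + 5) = 85 / 2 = 42.50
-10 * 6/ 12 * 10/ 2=-25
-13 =-13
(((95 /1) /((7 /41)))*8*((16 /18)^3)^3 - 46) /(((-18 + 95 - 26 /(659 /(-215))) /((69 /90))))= 13.42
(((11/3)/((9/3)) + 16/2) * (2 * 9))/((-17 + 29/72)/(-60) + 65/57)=2725056/23261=117.15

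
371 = 371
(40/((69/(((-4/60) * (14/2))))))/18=-0.02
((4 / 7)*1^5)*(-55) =-220 / 7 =-31.43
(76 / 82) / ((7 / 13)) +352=101518 / 287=353.72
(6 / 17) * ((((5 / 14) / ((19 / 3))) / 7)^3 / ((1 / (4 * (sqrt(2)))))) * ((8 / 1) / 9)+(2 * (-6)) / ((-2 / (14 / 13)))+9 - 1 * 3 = 9000 * sqrt(2) / 13718226347+162 / 13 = 12.46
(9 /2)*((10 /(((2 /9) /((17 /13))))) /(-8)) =-33.10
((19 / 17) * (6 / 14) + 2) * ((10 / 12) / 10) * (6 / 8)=295 / 1904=0.15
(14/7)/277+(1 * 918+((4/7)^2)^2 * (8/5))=3053294736/3325385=918.18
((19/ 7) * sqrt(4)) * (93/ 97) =3534/ 679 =5.20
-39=-39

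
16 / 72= 2 / 9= 0.22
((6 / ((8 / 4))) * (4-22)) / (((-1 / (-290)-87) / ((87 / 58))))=23490 / 25229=0.93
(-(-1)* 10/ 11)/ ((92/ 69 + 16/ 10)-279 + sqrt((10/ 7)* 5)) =-4348050/ 1320263087-11250* sqrt(14)/ 1320263087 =-0.00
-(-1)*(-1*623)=-623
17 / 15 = 1.13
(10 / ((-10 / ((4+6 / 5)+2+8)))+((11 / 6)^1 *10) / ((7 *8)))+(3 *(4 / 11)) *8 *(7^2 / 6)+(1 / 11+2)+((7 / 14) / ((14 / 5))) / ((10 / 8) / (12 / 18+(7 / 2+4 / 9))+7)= 93229357 / 1593240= 58.52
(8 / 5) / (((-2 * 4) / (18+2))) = -4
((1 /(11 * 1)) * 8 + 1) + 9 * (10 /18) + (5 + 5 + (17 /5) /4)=3867 /220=17.58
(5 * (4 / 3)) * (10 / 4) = 50 / 3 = 16.67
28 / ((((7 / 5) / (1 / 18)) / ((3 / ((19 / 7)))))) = 1.23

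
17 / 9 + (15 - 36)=-172 / 9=-19.11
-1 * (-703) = 703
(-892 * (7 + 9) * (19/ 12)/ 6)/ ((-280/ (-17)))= -228.66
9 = 9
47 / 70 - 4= -233 / 70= -3.33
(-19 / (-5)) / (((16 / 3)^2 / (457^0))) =171 / 1280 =0.13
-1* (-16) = 16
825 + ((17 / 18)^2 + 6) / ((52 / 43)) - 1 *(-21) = 14349427 / 16848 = 851.70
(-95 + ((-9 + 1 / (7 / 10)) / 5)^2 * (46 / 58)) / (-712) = 827567 / 6323450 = 0.13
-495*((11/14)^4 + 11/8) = -33394185/38416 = -869.28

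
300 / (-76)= -75 / 19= -3.95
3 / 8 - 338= -2701 / 8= -337.62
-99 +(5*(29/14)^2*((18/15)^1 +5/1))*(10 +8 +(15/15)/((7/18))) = 904599/343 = 2637.31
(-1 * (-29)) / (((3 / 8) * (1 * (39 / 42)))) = 83.28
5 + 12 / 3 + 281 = 290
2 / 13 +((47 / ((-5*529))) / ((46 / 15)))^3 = 28818406141535 / 187319876792152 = 0.15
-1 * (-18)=18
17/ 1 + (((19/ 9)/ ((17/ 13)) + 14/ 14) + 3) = 3460/ 153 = 22.61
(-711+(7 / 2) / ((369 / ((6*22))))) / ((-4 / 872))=19031182 / 123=154725.06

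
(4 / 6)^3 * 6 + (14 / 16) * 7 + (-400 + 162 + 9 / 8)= -8243 / 36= -228.97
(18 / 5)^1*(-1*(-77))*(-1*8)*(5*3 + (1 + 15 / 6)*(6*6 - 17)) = -903672 / 5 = -180734.40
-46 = -46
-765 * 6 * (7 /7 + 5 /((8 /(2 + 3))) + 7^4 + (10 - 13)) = -44103015 /4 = -11025753.75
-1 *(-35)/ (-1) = -35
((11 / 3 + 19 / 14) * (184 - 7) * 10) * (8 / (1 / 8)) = 3983680 / 7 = 569097.14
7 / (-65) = -7 / 65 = -0.11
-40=-40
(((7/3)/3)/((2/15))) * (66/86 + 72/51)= 18585/1462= 12.71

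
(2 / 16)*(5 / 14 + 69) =8.67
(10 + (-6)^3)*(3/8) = -309/4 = -77.25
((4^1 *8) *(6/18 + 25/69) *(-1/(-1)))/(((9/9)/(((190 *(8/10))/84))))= 40.28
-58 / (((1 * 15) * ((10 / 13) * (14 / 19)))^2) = -1769261 / 2205000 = -0.80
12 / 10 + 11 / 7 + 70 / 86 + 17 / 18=122713 / 27090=4.53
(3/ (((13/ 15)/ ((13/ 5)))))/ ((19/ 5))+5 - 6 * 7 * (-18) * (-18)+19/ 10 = -2583759/ 190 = -13598.73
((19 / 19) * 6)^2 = 36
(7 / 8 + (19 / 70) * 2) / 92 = 397 / 25760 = 0.02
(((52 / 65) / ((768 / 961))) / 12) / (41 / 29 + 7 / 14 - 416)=-27869 / 138337920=-0.00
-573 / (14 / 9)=-5157 / 14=-368.36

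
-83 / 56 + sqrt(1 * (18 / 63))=-83 / 56 + sqrt(14) / 7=-0.95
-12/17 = -0.71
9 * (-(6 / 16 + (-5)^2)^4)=-15283635129 / 4096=-3731356.23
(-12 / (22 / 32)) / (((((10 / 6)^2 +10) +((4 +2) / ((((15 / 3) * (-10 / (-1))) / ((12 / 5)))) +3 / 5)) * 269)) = -0.00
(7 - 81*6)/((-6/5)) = 2395/6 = 399.17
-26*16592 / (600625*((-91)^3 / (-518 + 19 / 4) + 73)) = -885647776 / 1900469395625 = -0.00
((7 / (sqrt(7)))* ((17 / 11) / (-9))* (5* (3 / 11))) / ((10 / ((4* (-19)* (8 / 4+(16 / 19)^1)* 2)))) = 1224* sqrt(7) / 121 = 26.76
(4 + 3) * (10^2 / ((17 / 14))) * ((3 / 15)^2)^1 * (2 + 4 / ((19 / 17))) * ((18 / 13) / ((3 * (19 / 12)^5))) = 62036803584 / 10397139701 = 5.97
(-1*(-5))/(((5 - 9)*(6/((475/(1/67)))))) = -159125/24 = -6630.21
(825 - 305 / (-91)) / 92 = 18845 / 2093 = 9.00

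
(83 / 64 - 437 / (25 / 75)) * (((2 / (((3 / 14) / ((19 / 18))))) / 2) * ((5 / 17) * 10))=-278704825 / 14688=-18975.00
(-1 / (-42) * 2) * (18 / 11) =6 / 77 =0.08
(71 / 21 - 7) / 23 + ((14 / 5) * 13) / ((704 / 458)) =9998357 / 425040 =23.52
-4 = -4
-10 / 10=-1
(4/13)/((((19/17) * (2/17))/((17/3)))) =9826/741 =13.26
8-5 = 3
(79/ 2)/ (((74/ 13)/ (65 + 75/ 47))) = 1607255/ 3478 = 462.12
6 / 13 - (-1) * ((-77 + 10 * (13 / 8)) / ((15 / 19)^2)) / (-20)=138711 / 26000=5.34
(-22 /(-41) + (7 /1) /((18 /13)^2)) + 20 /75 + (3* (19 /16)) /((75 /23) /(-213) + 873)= 1688678655317 /378749157120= 4.46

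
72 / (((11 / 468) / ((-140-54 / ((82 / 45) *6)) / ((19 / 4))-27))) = -137243808 / 779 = -176179.47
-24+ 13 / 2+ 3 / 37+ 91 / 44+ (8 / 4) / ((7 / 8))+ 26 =147407 / 11396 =12.93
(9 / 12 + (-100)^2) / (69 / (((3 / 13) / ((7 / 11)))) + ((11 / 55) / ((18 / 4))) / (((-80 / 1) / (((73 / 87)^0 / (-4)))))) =792059400 / 15069611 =52.56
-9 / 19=-0.47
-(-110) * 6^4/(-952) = -17820/119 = -149.75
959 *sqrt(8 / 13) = 752.30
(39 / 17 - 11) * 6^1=-888 / 17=-52.24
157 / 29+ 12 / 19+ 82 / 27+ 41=745076 / 14877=50.08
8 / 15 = 0.53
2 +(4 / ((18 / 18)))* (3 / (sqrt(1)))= 14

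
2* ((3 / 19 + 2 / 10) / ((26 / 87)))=2958 / 1235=2.40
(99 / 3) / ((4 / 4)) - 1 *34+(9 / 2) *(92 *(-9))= -3727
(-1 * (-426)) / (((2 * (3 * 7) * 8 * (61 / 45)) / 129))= 412155 / 3416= 120.65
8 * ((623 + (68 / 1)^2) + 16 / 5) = 210008 / 5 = 42001.60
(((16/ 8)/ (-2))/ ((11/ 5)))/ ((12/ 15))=-0.57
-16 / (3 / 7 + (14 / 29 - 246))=3248 / 49753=0.07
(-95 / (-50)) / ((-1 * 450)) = -19 / 4500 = -0.00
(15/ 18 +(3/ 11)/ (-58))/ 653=0.00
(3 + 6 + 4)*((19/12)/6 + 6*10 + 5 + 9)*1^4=69511/72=965.43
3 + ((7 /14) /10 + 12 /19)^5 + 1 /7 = 182475616797093 /55464617600000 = 3.29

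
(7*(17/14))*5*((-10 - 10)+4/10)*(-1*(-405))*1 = -337365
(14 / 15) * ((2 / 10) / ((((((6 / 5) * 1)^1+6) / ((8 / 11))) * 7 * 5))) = 4 / 7425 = 0.00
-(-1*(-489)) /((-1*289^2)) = 489 /83521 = 0.01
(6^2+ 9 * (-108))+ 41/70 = -65479/70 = -935.41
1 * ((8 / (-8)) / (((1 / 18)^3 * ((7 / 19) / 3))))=-332424 / 7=-47489.14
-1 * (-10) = 10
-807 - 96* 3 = -1095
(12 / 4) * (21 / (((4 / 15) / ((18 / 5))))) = 1701 / 2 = 850.50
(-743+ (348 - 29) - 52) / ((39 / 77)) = -36652 / 39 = -939.79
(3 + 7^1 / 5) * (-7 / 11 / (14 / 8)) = -8 / 5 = -1.60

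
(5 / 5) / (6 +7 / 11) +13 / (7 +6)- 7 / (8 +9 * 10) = 1103 / 1022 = 1.08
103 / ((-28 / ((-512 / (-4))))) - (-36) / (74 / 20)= -461.13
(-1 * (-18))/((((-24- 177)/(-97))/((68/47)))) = 39576/3149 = 12.57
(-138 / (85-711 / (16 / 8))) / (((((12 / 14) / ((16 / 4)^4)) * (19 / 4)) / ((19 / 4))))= 82432 / 541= 152.37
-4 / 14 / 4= -1 / 14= -0.07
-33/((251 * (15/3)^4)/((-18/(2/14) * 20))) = 16632/31375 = 0.53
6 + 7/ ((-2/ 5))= -23/ 2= -11.50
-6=-6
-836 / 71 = -11.77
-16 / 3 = -5.33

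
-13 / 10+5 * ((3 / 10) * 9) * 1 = 12.20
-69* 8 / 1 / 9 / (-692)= 0.09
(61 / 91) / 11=61 / 1001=0.06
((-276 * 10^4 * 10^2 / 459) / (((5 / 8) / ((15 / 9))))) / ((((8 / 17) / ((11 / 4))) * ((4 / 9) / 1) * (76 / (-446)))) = 7052375000 / 57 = 123725877.19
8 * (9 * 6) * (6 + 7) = 5616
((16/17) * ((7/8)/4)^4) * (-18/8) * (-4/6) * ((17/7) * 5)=0.04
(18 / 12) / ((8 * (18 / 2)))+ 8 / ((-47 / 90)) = -34513 / 2256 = -15.30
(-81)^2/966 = 2187/322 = 6.79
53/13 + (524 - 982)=-5901/13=-453.92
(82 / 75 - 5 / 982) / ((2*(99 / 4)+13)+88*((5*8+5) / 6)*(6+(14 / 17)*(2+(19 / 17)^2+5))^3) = 9504699713358053 / 12070773223788097429125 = 0.00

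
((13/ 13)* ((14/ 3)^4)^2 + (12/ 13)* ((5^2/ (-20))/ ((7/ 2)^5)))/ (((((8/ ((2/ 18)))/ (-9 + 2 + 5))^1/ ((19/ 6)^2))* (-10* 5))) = 3637600971192593/ 2902876888275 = 1253.10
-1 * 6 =-6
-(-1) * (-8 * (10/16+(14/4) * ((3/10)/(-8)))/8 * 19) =-1501/160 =-9.38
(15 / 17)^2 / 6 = 75 / 578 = 0.13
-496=-496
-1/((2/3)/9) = -27/2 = -13.50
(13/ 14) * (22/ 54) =143/ 378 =0.38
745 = 745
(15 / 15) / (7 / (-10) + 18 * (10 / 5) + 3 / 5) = 10 / 359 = 0.03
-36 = -36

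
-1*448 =-448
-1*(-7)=7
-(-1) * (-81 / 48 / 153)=-3 / 272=-0.01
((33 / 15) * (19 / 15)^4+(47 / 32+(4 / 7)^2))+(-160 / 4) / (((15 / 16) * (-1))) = 19894723483 / 396900000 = 50.13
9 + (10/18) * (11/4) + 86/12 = 637/36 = 17.69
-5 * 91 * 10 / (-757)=4550 / 757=6.01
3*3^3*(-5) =-405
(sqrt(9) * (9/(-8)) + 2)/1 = -11/8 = -1.38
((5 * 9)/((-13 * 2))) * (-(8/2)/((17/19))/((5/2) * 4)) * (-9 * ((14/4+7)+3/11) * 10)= -1823715/2431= -750.19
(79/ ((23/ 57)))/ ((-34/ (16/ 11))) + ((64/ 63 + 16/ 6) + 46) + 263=82455887/ 270963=304.31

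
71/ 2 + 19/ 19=73/ 2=36.50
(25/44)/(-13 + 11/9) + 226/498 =471007/1161336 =0.41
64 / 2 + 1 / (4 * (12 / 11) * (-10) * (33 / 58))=23011 / 720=31.96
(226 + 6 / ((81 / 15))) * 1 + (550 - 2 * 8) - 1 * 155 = 5455 / 9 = 606.11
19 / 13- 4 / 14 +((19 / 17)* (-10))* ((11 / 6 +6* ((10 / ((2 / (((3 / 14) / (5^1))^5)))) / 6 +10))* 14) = -15399559019063 / 1591863000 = -9673.92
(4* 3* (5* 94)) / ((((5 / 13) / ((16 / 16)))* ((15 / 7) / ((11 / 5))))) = 376376 / 25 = 15055.04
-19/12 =-1.58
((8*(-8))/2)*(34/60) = -272/15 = -18.13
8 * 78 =624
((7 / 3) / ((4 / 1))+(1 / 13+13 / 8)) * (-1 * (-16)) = 1426 / 39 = 36.56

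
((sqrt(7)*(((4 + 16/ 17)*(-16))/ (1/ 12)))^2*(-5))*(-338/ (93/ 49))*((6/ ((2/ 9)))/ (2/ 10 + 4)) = 323098597785600/ 8959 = 36064136375.22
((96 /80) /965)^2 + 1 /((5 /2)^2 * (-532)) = -926437 /3096323125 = -0.00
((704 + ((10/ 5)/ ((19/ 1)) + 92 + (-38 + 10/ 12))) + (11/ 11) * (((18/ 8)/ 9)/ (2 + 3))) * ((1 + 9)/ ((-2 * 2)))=-865247/ 456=-1897.47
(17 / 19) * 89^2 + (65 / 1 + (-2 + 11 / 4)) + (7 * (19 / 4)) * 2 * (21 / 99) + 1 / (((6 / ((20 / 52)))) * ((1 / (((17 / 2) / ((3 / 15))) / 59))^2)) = 1626853171643 / 226989048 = 7167.10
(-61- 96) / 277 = -0.57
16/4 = 4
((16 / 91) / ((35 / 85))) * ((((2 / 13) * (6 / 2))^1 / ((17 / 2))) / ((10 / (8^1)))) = 768 / 41405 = 0.02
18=18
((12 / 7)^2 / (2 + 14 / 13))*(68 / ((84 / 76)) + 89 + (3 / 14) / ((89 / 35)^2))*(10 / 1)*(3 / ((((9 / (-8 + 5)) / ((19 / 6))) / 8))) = -98973071912 / 2716903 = -36428.64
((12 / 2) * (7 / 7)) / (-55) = -6 / 55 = -0.11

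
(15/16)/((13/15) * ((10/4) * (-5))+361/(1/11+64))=-10575/58664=-0.18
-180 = -180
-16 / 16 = -1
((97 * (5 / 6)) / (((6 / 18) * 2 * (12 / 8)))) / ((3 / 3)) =485 / 6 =80.83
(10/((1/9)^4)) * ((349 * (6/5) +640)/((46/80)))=120813683.48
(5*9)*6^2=1620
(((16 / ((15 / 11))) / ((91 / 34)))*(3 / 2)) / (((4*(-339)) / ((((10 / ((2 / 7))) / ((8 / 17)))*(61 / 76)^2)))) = -11829059 / 50909664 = -0.23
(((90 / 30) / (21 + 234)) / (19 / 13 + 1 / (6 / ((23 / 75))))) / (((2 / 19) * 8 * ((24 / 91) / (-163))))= -54956265 / 9627712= -5.71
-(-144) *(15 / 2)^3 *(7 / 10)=42525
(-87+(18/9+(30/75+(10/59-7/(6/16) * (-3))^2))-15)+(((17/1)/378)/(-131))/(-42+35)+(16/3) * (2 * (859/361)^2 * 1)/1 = 2449740515863067137/786229920095130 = 3115.81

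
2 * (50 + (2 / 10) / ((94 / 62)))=23562 / 235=100.26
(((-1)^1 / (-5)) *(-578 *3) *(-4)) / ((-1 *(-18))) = 1156 / 15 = 77.07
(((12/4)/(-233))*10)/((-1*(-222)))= -5/8621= -0.00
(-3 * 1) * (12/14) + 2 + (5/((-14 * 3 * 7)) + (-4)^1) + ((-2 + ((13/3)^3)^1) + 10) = 224333/2646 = 84.78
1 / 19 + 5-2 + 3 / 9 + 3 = 6.39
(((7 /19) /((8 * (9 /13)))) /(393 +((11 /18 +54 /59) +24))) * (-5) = -5369 /6756020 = -0.00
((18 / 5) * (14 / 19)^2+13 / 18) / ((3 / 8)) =347876 / 48735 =7.14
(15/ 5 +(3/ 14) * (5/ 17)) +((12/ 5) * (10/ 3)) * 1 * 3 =6441/ 238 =27.06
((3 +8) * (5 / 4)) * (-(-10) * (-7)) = -1925 / 2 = -962.50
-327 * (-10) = 3270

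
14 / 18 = 7 / 9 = 0.78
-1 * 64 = -64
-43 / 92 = -0.47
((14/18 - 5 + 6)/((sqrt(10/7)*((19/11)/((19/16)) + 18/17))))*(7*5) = 5236*sqrt(70)/2115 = 20.71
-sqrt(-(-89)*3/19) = -sqrt(5073)/19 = -3.75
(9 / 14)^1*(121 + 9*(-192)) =-14463 / 14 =-1033.07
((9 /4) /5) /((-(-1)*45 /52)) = 13 /25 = 0.52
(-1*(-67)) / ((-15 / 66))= -1474 / 5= -294.80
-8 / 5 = -1.60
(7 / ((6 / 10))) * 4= 140 / 3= 46.67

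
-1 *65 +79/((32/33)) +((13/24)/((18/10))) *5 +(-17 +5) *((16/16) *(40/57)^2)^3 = 16.54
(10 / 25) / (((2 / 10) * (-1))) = -2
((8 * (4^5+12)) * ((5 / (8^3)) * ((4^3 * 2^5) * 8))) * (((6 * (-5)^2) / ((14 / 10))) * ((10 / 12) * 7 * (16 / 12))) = 3315200000 / 3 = 1105066666.67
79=79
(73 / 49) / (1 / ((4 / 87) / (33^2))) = 292 / 4642407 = 0.00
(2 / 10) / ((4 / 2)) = 1 / 10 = 0.10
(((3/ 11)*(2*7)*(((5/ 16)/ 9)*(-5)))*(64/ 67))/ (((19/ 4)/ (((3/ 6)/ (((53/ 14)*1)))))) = -39200/ 2226477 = -0.02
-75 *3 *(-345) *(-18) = -1397250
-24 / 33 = -8 / 11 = -0.73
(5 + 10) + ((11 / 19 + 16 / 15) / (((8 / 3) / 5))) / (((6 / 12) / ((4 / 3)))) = 1324 / 57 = 23.23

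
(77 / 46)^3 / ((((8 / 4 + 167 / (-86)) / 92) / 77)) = 571486.11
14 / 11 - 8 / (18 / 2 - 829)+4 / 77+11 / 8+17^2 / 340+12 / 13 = 1471733 / 328328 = 4.48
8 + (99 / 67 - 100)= -6065 / 67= -90.52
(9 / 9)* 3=3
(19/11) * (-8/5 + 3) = 133/55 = 2.42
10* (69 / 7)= 690 / 7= 98.57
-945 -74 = -1019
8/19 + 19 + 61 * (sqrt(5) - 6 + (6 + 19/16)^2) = 61 * sqrt(5) + 13642015/4864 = 2941.09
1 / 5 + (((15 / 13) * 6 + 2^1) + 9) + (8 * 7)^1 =4818 / 65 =74.12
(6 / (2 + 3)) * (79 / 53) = 474 / 265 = 1.79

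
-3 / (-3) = 1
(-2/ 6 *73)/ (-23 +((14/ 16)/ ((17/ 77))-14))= 9928/ 13479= 0.74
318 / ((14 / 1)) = 159 / 7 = 22.71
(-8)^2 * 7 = 448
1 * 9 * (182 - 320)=-1242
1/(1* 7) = 1/7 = 0.14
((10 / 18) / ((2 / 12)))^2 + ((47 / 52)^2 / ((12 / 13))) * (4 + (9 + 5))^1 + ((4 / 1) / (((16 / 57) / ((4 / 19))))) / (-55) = 5557133 / 205920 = 26.99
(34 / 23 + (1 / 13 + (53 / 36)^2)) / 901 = 1442531 / 349141104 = 0.00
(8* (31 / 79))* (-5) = -1240 / 79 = -15.70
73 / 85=0.86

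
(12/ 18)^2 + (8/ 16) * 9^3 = 6569/ 18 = 364.94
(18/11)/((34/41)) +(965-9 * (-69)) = 296951/187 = 1587.97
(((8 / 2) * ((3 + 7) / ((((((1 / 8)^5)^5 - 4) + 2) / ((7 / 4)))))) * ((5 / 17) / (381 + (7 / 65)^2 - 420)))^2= 31209647597146423249724680829670382795643026407424000000 / 447694221701295802060830403947586280397876194463180329889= 0.07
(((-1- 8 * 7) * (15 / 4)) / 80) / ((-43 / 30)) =2565 / 1376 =1.86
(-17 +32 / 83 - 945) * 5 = -4808.07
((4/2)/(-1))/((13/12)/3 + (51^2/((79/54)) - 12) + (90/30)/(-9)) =-5688/5022295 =-0.00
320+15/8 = 2575/8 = 321.88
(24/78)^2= 16/169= 0.09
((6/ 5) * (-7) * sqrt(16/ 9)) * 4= -44.80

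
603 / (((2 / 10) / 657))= 1980855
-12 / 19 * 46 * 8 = -4416 / 19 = -232.42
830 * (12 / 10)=996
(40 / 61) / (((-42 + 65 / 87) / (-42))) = 146160 / 218929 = 0.67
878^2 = 770884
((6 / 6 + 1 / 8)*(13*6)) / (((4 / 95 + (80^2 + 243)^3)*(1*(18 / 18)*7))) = 0.00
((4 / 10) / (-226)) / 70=-1 / 39550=-0.00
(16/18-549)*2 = -9866/9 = -1096.22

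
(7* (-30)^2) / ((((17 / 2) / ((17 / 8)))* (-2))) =-1575 / 2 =-787.50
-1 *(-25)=25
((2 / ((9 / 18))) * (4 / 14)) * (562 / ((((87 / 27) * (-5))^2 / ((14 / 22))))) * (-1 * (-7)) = 2549232 / 231275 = 11.02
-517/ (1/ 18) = -9306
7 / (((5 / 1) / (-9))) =-63 / 5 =-12.60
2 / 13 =0.15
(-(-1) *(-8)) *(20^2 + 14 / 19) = -60912 / 19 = -3205.89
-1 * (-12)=12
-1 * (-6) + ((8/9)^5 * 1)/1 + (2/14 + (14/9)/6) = 2875646/413343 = 6.96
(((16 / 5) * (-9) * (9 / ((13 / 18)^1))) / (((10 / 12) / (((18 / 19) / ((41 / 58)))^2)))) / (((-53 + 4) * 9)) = 16950684672 / 9663942925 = 1.75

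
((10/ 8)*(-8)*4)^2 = 1600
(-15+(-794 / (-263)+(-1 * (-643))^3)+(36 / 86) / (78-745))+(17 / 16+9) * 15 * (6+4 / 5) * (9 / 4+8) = 64172668859928245 / 241379296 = 265858215.36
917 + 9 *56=1421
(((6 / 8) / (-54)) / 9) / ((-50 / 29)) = 29 / 32400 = 0.00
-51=-51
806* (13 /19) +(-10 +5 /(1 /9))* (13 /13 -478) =-306727 /19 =-16143.53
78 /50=39 /25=1.56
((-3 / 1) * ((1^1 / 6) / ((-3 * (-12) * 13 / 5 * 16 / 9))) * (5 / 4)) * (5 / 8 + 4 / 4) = -25 / 4096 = -0.01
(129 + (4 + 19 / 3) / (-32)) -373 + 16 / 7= -162649 / 672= -242.04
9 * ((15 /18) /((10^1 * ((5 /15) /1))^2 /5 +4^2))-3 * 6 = -5769 /328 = -17.59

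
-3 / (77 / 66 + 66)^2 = -108 / 162409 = -0.00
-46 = -46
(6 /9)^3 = 8 /27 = 0.30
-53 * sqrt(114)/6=-94.31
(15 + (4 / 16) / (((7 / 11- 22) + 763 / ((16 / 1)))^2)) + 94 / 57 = 20370431269 / 1223487273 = 16.65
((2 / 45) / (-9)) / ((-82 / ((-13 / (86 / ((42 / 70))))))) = -13 / 2380050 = -0.00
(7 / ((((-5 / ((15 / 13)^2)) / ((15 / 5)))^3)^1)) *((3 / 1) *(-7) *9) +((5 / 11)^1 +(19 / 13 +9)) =36385425748 / 53094899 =685.29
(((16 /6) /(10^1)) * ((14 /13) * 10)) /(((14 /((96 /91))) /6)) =1536 /1183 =1.30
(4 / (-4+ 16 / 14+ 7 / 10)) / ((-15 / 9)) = 168 / 151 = 1.11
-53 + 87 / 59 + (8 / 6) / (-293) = -2672396 / 51861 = -51.53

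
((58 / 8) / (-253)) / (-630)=29 / 637560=0.00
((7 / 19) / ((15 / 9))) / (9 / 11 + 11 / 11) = 231 / 1900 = 0.12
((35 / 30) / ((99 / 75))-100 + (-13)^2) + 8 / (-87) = 69.79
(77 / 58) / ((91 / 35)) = 385 / 754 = 0.51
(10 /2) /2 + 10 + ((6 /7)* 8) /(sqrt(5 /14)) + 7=48* sqrt(70) /35 + 39 /2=30.97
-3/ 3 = -1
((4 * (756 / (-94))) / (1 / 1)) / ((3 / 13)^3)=-123032 / 47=-2617.70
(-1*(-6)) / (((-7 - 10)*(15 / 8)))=-16 / 85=-0.19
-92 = -92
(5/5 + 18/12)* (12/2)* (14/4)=105/2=52.50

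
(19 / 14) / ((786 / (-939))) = -5947 / 3668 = -1.62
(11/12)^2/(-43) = -121/6192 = -0.02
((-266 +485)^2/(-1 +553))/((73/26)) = 2847/92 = 30.95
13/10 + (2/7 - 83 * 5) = -28939/70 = -413.41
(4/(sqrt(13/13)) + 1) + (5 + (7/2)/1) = 27/2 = 13.50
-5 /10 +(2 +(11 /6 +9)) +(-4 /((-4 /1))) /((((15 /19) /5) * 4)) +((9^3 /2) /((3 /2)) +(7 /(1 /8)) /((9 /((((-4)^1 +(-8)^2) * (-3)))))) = -10357 /12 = -863.08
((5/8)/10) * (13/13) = 1/16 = 0.06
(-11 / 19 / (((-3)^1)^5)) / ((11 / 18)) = 2 / 513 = 0.00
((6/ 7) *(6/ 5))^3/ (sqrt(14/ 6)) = 46656 *sqrt(21)/ 300125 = 0.71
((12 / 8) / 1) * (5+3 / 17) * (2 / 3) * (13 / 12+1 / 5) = 1694 / 255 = 6.64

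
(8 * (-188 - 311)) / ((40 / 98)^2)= -1198099 / 50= -23961.98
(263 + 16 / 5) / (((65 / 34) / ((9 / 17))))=23958 / 325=73.72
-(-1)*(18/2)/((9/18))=18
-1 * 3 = -3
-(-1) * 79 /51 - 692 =-35213 /51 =-690.45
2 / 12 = 1 / 6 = 0.17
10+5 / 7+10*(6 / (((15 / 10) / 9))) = 2595 / 7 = 370.71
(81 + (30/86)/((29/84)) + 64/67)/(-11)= -6931697/919039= -7.54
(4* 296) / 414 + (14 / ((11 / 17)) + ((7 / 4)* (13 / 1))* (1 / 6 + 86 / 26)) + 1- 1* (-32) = 136.54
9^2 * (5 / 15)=27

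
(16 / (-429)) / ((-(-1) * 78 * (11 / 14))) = -112 / 184041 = -0.00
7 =7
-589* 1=-589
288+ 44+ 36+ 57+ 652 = 1077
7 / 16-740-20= -12153 / 16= -759.56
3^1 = 3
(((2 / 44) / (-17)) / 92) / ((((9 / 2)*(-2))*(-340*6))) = -1 / 631730880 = -0.00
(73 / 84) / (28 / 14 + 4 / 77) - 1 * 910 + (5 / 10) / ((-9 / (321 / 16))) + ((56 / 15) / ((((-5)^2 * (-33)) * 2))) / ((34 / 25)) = -910.69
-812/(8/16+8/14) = -11368/15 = -757.87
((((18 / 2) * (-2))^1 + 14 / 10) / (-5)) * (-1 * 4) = -13.28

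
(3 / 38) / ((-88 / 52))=-39 / 836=-0.05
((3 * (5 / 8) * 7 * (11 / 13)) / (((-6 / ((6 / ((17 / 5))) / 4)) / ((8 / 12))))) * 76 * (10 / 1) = -182875 / 442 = -413.74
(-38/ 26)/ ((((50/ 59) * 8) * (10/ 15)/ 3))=-10089/ 10400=-0.97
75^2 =5625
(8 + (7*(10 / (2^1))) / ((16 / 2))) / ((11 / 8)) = 9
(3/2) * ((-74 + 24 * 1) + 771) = 2163/2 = 1081.50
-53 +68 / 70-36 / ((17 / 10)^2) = -652269 / 10115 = -64.49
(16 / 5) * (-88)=-1408 / 5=-281.60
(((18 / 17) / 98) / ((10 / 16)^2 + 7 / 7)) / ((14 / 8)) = 2304 / 518959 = 0.00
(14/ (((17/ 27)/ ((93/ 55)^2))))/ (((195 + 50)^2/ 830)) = 77529636/ 88193875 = 0.88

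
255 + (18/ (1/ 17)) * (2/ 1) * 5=3315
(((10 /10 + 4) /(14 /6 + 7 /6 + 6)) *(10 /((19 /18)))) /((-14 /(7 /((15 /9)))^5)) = -465.46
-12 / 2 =-6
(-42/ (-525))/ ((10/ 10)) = 0.08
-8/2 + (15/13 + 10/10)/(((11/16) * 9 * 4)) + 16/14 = -24956/9009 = -2.77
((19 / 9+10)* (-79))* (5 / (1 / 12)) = -172220 / 3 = -57406.67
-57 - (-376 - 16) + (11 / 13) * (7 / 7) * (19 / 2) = 343.04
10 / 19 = 0.53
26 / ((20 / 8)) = 52 / 5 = 10.40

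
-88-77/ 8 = -97.62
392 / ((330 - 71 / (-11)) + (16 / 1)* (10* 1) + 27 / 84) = 120736 / 153007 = 0.79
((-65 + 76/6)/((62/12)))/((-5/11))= 3454/155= 22.28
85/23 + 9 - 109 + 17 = -1824/23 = -79.30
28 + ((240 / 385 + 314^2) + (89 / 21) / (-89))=3254611 / 33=98624.58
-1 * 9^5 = -59049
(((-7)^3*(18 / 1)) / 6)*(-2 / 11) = 2058 / 11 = 187.09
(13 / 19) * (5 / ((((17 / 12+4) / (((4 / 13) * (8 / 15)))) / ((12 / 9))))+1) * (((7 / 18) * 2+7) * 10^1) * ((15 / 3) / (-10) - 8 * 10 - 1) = -34766270 / 6669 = -5213.12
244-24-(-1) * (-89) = 131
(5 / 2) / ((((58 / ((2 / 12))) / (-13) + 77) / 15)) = 975 / 1306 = 0.75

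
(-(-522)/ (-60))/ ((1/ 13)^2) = -14703/ 10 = -1470.30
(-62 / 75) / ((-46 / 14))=434 / 1725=0.25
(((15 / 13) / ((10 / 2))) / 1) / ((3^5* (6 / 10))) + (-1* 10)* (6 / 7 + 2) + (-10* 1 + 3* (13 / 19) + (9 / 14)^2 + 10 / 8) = -205012949 / 5882058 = -34.85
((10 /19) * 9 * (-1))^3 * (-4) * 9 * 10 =262440000 /6859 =38262.14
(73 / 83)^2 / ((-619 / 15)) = -0.02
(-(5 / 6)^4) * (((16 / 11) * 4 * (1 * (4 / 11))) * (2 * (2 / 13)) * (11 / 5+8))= -136000 / 42471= -3.20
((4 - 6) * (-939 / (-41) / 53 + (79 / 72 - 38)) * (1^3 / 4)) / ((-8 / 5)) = -28530265 / 2503296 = -11.40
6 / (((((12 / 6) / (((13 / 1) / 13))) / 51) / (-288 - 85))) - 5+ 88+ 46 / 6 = -170935 / 3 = -56978.33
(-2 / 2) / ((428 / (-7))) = 7 / 428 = 0.02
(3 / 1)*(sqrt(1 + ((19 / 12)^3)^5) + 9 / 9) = 3 + sqrt(45589602154348154001) / 71663616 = 97.22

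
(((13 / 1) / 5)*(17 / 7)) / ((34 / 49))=91 / 10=9.10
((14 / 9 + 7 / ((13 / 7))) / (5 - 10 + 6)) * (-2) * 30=-319.49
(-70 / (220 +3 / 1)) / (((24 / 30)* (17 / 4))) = -0.09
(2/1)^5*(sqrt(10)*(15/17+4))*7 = 18592*sqrt(10)/17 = 3458.42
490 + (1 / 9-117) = 3358 / 9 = 373.11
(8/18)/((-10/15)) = -2/3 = -0.67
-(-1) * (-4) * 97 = -388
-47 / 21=-2.24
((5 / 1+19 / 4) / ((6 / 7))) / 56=13 / 64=0.20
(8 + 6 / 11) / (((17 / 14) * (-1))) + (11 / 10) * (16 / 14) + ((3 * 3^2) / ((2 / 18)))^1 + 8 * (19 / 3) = 5652649 / 19635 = 287.89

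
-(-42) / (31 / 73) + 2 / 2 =3097 / 31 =99.90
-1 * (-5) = 5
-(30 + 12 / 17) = -522 / 17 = -30.71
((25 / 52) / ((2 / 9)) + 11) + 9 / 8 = 14.29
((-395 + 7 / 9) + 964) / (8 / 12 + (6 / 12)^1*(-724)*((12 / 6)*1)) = -0.79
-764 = -764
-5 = -5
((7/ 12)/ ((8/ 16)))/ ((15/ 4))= 14/ 45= 0.31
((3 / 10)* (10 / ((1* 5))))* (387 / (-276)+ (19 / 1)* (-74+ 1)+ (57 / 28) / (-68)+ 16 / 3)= -36341197 / 43792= -829.86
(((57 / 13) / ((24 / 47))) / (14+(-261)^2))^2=797449 / 50211962881600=0.00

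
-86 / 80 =-43 / 40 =-1.08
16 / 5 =3.20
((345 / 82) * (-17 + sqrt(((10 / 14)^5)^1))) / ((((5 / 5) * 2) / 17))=-99705 / 164 + 146625 * sqrt(35) / 56252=-592.54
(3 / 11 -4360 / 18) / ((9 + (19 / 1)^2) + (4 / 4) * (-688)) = 23953 / 31482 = 0.76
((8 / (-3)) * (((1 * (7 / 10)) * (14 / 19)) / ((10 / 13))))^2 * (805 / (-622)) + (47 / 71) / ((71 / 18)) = -2527726285102 / 636702874875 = -3.97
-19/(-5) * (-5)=-19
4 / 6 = 0.67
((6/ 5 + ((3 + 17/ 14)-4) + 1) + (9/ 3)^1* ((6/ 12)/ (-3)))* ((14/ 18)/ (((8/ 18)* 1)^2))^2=29.68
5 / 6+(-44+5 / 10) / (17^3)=12152 / 14739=0.82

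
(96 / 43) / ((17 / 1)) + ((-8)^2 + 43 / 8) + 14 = 488345 / 5848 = 83.51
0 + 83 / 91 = 83 / 91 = 0.91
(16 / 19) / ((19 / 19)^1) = 16 / 19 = 0.84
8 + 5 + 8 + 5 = 26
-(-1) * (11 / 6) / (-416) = -11 / 2496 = -0.00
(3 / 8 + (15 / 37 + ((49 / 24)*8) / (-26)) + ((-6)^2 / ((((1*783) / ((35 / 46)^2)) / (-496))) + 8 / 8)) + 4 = -1425608143 / 177096504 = -8.05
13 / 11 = 1.18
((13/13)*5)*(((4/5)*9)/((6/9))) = 54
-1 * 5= -5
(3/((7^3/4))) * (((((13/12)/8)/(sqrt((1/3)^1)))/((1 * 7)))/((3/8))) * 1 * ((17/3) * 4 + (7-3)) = 1040 * sqrt(3)/21609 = 0.08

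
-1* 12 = -12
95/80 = 19/16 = 1.19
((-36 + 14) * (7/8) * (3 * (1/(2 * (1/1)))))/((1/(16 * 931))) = -430122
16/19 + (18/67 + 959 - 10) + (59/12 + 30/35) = 102214649/106932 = 955.88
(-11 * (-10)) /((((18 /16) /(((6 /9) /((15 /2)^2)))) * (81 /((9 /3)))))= 1408 /32805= 0.04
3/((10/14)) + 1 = 26/5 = 5.20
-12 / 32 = -3 / 8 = -0.38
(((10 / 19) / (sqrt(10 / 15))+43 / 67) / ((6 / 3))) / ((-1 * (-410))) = 43 / 54940+sqrt(6) / 3116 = 0.00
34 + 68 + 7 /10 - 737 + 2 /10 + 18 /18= -6331 /10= -633.10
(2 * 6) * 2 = 24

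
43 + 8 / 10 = 219 / 5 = 43.80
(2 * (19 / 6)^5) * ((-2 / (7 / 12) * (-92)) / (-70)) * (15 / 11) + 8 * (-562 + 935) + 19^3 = 86294902 / 14553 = 5929.70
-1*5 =-5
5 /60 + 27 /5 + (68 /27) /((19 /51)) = 12.24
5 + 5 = 10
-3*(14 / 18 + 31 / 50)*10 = -629 / 15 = -41.93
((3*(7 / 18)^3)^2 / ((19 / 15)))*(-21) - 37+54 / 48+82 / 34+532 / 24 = -1602143371 / 135628992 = -11.81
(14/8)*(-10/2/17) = -35/68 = -0.51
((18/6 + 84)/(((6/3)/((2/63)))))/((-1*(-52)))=29/1092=0.03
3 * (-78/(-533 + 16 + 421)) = 39/16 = 2.44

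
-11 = -11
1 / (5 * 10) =1 / 50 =0.02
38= 38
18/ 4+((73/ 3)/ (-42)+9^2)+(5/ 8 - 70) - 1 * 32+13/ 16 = -15767/ 1008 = -15.64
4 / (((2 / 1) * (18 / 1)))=1 / 9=0.11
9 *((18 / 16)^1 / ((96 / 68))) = 459 / 64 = 7.17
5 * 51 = 255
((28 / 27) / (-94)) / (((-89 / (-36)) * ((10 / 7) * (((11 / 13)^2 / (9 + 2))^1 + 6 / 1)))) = -33124 / 64313625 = -0.00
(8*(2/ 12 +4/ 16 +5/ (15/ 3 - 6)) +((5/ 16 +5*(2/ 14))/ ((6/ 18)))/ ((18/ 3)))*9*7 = -72885/ 32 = -2277.66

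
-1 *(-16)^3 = 4096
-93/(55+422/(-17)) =-527/171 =-3.08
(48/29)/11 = 48/319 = 0.15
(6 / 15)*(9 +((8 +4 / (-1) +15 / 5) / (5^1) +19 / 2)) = 199 / 25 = 7.96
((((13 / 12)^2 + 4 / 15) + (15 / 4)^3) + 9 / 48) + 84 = 398483 / 2880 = 138.36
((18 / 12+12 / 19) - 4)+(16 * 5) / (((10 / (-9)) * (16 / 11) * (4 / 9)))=-17213 / 152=-113.24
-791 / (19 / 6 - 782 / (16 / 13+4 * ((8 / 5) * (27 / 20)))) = 3806292 / 365987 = 10.40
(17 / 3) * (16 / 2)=136 / 3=45.33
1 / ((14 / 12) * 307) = 6 / 2149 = 0.00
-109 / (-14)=109 / 14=7.79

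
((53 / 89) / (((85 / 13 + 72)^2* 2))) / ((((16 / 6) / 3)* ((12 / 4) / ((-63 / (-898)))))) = 1692873 / 1333023513632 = 0.00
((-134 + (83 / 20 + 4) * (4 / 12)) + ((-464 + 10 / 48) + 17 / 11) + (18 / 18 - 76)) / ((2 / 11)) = -294153 / 80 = -3676.91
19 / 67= 0.28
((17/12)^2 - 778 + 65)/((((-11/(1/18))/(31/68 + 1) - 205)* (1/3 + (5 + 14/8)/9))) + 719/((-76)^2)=157403033/76815024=2.05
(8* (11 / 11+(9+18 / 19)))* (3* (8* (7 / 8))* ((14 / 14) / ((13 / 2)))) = 5376 / 19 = 282.95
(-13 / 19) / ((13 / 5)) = -5 / 19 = -0.26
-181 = -181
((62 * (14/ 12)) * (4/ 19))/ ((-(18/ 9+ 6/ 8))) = -3472/ 627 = -5.54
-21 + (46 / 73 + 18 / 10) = -6778 / 365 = -18.57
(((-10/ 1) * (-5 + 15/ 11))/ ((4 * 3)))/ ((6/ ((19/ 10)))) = 0.96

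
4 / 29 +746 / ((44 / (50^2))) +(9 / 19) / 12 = 42386.54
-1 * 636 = -636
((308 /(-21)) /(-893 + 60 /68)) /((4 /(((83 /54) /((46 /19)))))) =294899 /113017032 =0.00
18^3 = 5832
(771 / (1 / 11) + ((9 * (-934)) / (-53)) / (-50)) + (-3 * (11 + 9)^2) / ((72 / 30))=10570622 / 1325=7977.83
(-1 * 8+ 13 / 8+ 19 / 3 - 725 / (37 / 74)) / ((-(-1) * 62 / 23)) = -800423 / 1488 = -537.92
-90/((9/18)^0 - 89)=45/44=1.02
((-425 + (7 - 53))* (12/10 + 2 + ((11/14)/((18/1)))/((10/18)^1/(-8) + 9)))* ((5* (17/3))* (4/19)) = -770017176/85519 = -9004.05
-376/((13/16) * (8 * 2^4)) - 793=-10356/13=-796.62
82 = 82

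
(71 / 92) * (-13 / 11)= -923 / 1012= -0.91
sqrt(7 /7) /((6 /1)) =1 /6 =0.17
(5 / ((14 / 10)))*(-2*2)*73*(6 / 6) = -7300 / 7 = -1042.86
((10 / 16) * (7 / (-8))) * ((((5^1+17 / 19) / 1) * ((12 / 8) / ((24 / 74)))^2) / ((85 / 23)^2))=-35485849 / 7028480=-5.05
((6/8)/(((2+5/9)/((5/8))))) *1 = 135/736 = 0.18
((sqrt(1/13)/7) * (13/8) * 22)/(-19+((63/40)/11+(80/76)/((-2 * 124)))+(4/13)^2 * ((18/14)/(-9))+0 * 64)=-120444610 * sqrt(13)/5786689599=-0.08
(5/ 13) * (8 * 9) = 360/ 13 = 27.69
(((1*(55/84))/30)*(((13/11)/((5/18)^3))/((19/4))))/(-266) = -0.00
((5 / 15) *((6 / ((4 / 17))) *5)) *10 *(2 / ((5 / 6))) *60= 61200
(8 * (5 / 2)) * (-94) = -1880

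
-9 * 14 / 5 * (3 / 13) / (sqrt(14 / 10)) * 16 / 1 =-864 * sqrt(35) / 65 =-78.64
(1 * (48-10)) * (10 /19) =20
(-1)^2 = 1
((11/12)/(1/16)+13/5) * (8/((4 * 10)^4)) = 259/4800000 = 0.00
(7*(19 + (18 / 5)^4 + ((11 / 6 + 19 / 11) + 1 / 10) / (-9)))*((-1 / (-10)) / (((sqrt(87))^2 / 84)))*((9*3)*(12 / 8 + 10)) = 39027161369 / 996875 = 39149.50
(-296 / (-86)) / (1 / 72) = 10656 / 43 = 247.81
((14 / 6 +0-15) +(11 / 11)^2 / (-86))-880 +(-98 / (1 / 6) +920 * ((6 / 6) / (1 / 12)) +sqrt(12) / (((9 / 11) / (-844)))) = 2466305 / 258-18568 * sqrt(3) / 9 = 5985.91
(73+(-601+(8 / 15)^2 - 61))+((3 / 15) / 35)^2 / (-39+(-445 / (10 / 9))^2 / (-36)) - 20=-4021787860523 / 6607006875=-608.72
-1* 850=-850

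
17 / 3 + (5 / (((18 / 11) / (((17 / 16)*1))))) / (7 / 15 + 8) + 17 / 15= 437903 / 60960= 7.18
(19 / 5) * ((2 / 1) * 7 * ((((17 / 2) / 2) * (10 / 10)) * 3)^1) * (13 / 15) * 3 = 88179 / 50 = 1763.58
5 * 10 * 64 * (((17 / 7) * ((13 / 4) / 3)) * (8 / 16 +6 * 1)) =1149200 / 21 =54723.81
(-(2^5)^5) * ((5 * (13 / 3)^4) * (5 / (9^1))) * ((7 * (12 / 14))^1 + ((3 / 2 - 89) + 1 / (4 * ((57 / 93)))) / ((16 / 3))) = 1567423293030400 / 4617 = 339489558811.00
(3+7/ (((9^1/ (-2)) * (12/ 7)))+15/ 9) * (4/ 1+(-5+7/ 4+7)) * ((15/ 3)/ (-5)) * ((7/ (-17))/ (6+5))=44051/ 40392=1.09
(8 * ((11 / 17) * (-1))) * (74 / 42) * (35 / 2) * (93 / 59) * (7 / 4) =-441595 / 1003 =-440.27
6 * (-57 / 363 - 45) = -32784 / 121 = -270.94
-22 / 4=-11 / 2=-5.50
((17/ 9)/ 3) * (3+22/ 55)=289/ 135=2.14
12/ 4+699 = 702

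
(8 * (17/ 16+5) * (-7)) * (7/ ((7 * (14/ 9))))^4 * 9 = -5727753/ 10976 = -521.84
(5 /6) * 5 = 25 /6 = 4.17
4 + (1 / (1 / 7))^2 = 53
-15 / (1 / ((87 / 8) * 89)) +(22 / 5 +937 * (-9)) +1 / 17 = -15603733 / 680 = -22946.67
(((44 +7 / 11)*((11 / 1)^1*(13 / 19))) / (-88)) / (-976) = 6383 / 1631872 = 0.00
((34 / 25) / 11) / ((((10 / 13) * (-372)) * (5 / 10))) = -221 / 255750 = -0.00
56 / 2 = 28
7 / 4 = 1.75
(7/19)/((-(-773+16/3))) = 0.00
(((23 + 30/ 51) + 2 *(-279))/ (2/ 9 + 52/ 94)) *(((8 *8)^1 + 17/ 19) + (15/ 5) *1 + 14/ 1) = -56441.50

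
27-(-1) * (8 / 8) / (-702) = 18953 / 702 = 27.00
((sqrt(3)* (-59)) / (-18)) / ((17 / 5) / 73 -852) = -21535* sqrt(3) / 5597334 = -0.01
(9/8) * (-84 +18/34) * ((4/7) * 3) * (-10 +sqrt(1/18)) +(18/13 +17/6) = 14981221/9282- 12771 * sqrt(2)/476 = 1576.06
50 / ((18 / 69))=575 / 3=191.67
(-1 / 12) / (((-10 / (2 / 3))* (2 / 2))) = 1 / 180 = 0.01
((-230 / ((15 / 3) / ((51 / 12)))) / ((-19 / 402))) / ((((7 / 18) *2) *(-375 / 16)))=-3772368 / 16625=-226.91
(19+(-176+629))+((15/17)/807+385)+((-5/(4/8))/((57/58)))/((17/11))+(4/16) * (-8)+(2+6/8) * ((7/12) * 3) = 3558458417/4170576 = 853.23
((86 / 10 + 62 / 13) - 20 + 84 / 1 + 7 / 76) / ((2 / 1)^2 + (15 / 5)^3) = 382659 / 153140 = 2.50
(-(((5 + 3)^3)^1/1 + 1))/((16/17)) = -8721/16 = -545.06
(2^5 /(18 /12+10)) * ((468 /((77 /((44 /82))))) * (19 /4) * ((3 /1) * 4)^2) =40974336 /6601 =6207.29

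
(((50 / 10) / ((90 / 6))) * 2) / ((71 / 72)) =48 / 71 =0.68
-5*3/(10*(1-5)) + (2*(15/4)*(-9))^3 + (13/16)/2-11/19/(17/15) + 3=-3178770697/10336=-307543.60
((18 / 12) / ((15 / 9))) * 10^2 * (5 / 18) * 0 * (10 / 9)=0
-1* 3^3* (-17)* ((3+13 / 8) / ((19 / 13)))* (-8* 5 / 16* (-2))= 7262.47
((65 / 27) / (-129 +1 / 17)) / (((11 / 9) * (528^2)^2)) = -1105 / 5621991437500416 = -0.00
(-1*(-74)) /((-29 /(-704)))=52096 /29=1796.41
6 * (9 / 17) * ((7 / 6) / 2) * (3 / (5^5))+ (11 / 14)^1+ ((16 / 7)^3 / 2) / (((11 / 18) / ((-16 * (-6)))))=938.75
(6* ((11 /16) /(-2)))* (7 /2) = -231 /32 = -7.22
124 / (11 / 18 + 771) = 2232 / 13889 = 0.16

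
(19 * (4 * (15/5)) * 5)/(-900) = -19/15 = -1.27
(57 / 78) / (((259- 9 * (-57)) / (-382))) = -3629 / 10036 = -0.36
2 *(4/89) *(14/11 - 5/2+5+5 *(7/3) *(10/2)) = 16396/2937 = 5.58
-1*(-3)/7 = 3/7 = 0.43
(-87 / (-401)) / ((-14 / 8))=-348 / 2807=-0.12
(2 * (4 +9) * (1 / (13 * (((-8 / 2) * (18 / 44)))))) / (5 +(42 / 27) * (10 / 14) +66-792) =0.00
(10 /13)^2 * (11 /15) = 220 /507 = 0.43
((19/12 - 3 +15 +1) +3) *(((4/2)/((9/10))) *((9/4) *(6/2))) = 1055/4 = 263.75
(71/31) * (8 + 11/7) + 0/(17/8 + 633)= 4757/217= 21.92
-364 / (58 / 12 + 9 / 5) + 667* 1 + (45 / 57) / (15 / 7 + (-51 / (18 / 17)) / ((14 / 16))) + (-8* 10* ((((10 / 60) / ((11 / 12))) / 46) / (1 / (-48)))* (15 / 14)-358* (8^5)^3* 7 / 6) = -29815870138917183743596940 / 2028933753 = -14695339409101536.96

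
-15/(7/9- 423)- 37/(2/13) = -240.46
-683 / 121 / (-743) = 683 / 89903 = 0.01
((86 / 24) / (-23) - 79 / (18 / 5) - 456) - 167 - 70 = -592103 / 828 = -715.10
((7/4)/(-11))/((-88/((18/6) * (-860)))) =-4515/968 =-4.66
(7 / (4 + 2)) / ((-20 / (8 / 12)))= -0.04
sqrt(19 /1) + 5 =sqrt(19) + 5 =9.36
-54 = -54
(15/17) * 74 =1110/17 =65.29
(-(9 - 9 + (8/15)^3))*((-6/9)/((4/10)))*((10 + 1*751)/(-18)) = -10.69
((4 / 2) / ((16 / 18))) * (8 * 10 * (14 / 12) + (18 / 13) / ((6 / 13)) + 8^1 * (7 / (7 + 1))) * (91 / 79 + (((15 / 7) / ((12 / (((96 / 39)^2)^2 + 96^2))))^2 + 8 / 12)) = 4008532540673001299845 / 6315387241982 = 634724742.46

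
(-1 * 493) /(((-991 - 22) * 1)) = 493 /1013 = 0.49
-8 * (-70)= 560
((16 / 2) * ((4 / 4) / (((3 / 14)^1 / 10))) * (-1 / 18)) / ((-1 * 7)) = 80 / 27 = 2.96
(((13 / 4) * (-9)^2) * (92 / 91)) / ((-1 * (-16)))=1863 / 112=16.63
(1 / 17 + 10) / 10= 171 / 170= 1.01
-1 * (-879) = 879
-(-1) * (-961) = -961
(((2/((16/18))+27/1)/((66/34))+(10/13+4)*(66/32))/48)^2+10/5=760265841/335036416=2.27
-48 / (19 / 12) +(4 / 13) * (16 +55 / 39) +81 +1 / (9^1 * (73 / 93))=39508226 / 703209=56.18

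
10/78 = 5/39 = 0.13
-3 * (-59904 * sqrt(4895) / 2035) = 179712 * sqrt(4895) / 2035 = 6178.58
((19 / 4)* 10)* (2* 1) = 95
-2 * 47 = -94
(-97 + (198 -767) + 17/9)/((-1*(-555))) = -5977/4995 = -1.20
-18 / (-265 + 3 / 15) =45 / 662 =0.07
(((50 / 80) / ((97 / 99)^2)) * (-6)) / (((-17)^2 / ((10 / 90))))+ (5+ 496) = 5449262469 / 10876804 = 501.00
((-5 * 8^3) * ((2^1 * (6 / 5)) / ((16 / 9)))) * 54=-186624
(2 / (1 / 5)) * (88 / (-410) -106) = -43548 / 41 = -1062.15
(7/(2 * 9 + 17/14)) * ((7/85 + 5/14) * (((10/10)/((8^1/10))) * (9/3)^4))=296541/18292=16.21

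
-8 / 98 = -4 / 49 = -0.08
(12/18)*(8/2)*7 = 56/3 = 18.67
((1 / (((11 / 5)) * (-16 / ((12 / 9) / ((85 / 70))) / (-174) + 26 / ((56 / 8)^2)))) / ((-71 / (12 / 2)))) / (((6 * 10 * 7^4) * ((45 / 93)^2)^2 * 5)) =-26782109 / 16913223731250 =-0.00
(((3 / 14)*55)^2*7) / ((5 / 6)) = 16335 / 14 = 1166.79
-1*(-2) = 2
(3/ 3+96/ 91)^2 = 34969/ 8281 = 4.22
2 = 2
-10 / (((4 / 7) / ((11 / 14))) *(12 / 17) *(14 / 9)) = -2805 / 224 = -12.52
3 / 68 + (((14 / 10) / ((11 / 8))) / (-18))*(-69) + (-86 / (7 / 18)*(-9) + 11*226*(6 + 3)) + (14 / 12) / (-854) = 29186683751 / 1197735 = 24368.23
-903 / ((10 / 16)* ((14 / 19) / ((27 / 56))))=-66177 / 70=-945.39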